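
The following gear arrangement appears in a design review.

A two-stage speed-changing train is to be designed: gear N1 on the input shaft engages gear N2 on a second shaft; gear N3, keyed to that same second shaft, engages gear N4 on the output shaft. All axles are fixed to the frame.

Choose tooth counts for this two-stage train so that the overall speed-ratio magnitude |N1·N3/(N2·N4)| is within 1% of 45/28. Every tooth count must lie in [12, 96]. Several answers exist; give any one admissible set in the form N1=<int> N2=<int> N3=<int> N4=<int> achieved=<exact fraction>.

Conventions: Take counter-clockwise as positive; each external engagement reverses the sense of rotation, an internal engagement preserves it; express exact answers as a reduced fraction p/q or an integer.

N1=15 N2=12 N3=18 N4=14 achieved=45/28

topology: fixed-axis compound train — 2 stages, target 45/28
target = 45/28 in lowest terms: an exact hit needs N1·N3 = k·45 and N2·N4 = k·28 for one integer k, every count in [12, 96]; additionally prefer no 1:1 stage (N1 ≠ N2, N3 ≠ N4)
k = 1…5: no 1:1-free in-range split of k·45 and k·28 into factor pairs; take k = 6
k = 6: N1·N3 = 270 = 15·18, N2·N4 = 168 = 12·14
achieved = 15·18/(12·14) = 45/28; |achieved − target| = 0 ≤ 9/560 ✓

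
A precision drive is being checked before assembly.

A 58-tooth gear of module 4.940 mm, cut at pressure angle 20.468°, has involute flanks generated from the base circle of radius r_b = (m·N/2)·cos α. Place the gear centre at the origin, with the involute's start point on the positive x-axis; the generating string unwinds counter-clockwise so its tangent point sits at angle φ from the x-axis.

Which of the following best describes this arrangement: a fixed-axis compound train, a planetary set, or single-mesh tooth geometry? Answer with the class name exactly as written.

recognized (one wheel, involute flank): single-mesh tooth geometry, m = 4.940, N = 58
classification: single-mesh tooth geometry

single-mesh tooth geometry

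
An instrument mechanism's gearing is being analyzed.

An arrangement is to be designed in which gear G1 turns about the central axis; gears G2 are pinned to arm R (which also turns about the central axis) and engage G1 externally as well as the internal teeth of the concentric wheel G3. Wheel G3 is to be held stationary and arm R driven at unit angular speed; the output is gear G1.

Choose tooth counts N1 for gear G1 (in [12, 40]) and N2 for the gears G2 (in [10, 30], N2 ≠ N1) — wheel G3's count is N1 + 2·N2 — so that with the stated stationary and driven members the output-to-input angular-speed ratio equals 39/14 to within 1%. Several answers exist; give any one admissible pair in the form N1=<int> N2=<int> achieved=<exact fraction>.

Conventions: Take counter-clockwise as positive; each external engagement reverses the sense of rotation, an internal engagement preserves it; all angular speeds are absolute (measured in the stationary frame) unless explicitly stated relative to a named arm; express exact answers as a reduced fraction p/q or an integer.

N1=28 N2=11 achieved=39/14

design class (target 39/14): planetary set
Willis with ω_ring = 0: ω_sun/ω_arm = (N1+N3)/N1; set equal to 39/14  ⇒  N3/N1 = 39/14 − 1 = 25/14
N3 = N1 + 2·N2  ⇒  N2/N1 = (N3/N1 − 1)/2 = (25/14 − 1)/2 = 11/28
smallest multiple with N1 ≥ 12 and N2 ≥ 10: k = 1  ⇒  N1 = 1·28 = 28, N2 = 1·11 = 11 (N1 ≤ 40, N2 ≤ 30, N2 ≠ N1 ✓), N3 = 28 + 2·11 = 50
check: (N1+N3)/N1 with N1 = 28, N3 = 50 gives 39/14; |achieved − target| = 0 ≤ 39/1400 ✓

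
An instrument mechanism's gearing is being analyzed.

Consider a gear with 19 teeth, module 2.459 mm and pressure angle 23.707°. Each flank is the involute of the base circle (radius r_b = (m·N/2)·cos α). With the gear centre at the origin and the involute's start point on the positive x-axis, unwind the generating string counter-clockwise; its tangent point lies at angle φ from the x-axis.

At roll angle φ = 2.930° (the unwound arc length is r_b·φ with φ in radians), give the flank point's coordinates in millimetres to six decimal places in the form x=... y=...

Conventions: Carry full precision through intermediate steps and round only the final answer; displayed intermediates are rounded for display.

x=21.417138 y=0.000953

single-mesh involute tooth geometry (19T wheel at module 2.459)
pitch radius r_p = m·N/2 = 2.459·19/2 = 23.360500
base radius r_b = r_p·cos α = 23.360500·cos 23.707° = 21.389189
roll angle φ = 2.930° = 0.05113815 rad
x = r_b·(cos φ + φ·sin φ) = 21.417138
y = r_b·(sin φ − φ·cos φ) = 0.000953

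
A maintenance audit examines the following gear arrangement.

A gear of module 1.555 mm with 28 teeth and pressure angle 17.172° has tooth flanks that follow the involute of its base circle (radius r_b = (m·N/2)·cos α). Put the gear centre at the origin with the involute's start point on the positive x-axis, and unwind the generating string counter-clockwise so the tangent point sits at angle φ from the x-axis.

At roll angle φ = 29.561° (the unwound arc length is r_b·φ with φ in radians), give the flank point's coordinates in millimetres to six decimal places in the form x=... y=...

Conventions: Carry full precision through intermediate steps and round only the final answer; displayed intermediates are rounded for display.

single-mesh involute tooth geometry (28T wheel at module 1.555)
pitch radius r_p = m·N/2 = 1.555·28/2 = 21.770000
base radius r_b = r_p·cos α = 21.770000·cos 17.172° = 20.799553
roll angle φ = 29.561° = 0.51593678 rad
x = r_b·(cos φ + φ·sin φ) = 23.386359
y = r_b·(sin φ − φ·cos φ) = 0.927080

x=23.386359 y=0.927080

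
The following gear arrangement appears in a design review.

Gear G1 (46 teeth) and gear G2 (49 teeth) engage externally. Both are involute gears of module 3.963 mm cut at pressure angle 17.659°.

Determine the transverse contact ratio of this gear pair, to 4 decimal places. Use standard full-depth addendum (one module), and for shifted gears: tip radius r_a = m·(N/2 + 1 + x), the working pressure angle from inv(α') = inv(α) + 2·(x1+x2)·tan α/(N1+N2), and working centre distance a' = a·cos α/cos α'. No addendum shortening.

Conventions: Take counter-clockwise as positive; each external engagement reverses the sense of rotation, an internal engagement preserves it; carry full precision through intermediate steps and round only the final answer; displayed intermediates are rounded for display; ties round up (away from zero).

1.8810

single-mesh involute tooth geometry (46T engaging 49T at module 3.963)
base radii: r_b1 = 86.853950, r_b2 = 92.518338
tip radii: r_a1 = 95.112000, r_a2 = 101.056500
no profile shift: α' = α, a' = a
action lengths: √(r_a1²−r_b1²) = 38.764468, √(r_a2²−r_b2²) = 40.654316
base pitch p_b = π·m·cos α = 11.863467
CR = (38.764468 + 40.654316 − 188.242500·sin 17.65900°)/11.863467 = 1.881000
contact ratio ≈ 1.8810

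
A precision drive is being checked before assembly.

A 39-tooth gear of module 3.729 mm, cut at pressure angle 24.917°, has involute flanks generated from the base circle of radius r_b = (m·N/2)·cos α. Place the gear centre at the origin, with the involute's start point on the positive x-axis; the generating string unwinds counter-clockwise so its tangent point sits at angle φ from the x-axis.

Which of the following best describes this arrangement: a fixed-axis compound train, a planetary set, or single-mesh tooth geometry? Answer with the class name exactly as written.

single-mesh tooth geometry

single-mesh involute tooth geometry (39T wheel at module 3.729)
classification: single-mesh tooth geometry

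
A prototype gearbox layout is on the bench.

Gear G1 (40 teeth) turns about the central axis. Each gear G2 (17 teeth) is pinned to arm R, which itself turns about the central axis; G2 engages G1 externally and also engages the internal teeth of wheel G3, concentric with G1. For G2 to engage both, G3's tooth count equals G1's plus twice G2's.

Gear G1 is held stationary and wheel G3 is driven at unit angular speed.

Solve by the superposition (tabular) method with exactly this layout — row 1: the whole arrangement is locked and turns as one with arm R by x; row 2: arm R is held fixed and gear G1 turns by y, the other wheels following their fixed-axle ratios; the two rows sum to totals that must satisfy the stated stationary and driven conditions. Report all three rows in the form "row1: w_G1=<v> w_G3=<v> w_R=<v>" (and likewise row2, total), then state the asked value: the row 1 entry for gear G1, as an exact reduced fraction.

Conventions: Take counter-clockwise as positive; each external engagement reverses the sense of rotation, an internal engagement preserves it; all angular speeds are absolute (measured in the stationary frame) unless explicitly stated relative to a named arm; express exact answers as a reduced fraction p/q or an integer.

recognized (axles ride arm R): planetary set, 40/17/74 teeth
row 1 (train locked, turned with arm): all members turn x
superposition row 2 [arm held]: sun y, ring −(40/74)·y, arm 0
boundary: total ω_sun = x + y = 0 and total ω_ring = x − (40/74)·y = 1  ⇒  y = -37/57, x = 37/57
row 2 ring = −(40/74)·(-37/57) = 20/57
totals (row 1 + row 2): sun 37/57 + (-37/57) = 0, ring 37/57 + 20/57 = 1, arm 37/57 + 0 = 37/57
asked cell (row1, sun) = 37/57

row1: w_G1=37/57 w_G3=37/57 w_R=37/57
row2: w_G1=-37/57 w_G3=20/57 w_R=0
total: w_G1=0 w_G3=1 w_R=37/57
asked value: 37/57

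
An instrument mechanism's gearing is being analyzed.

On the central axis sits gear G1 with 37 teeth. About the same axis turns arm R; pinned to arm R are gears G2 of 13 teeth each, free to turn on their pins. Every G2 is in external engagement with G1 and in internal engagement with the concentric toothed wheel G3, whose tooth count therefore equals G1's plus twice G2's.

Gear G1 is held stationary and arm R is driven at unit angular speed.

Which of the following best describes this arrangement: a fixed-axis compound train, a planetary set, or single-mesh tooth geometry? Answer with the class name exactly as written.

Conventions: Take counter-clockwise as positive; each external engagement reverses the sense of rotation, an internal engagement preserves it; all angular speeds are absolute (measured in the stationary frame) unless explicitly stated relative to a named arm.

planetary set

planetary set (37T centre, 13T on arm, 63T internal) — Willis relation
classification: planetary set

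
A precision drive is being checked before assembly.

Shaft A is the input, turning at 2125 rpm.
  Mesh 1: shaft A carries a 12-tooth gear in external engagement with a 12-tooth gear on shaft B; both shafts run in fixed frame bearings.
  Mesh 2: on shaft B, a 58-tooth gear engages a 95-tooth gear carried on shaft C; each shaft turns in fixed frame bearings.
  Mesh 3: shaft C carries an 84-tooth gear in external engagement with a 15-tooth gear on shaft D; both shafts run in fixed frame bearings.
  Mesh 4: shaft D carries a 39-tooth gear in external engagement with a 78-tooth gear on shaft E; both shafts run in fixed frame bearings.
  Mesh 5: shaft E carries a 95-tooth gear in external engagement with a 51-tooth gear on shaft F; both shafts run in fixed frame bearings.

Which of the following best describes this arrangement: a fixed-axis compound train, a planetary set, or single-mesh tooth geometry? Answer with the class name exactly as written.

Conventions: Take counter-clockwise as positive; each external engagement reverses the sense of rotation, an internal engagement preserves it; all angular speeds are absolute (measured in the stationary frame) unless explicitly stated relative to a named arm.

fixed-axis compound train

recognized (6 fixed axles, 5 meshes): fixed-axis compound train
classification: fixed-axis compound train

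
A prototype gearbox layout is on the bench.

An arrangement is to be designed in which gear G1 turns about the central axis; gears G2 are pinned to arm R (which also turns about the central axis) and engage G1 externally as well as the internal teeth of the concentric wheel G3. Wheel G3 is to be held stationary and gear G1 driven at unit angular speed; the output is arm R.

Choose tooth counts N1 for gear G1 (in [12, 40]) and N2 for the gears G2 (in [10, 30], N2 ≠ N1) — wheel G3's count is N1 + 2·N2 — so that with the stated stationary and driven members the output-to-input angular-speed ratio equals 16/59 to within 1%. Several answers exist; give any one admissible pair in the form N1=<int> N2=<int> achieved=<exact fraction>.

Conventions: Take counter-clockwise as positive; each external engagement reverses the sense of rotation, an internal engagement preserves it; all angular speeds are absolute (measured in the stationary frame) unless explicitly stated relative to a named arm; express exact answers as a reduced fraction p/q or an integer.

N1=32 N2=27 achieved=16/59

planetary set to be sized for 16/59 (Willis relation)
Willis with ω_ring = 0: ω_arm/ω_sun = N1/(N1+N3); set equal to 16/59  ⇒  N3/N1 = 1/(16/59) − 1 = 43/16
N3 = N1 + 2·N2  ⇒  N2/N1 = (N3/N1 − 1)/2 = (43/16 − 1)/2 = 27/32
smallest multiple with N1 ≥ 12 and N2 ≥ 10: k = 1  ⇒  N1 = 1·32 = 32, N2 = 1·27 = 27 (N1 ≤ 40, N2 ≤ 30, N2 ≠ N1 ✓), N3 = 32 + 2·27 = 86
check: N1/(N1+N3) with N1 = 32, N3 = 86 gives 16/59; |achieved − target| = 0 ≤ 4/1475 ✓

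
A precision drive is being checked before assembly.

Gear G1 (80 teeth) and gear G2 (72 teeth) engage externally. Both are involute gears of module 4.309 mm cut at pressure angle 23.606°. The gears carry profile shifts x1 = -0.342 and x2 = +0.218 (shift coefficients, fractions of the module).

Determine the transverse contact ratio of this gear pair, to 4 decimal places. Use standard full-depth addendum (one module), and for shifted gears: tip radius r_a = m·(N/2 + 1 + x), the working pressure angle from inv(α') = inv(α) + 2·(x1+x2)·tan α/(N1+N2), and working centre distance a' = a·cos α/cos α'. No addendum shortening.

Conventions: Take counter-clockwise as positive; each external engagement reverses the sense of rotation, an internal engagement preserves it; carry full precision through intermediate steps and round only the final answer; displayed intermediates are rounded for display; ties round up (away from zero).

1.6358

topology: single-mesh involute geometry — m = 4.309, 80T/72T pair
base radii: r_b1 = 157.937053, r_b2 = 142.143348
tip radii: r_a1 = 175.195322, r_a2 = 160.372362
inv(α') = inv(23.606°) + 2·(-0.342+0.218)·tan α/(80+72) = 0.02429853  ⇒  α' = 23.38988°
a' = a·cos α / cos α' = 327.4840·cos 23.606°/cos 23.38988° = 326.947371
action lengths: √(r_a1²−r_b1²) = 75.824060, √(r_a2²−r_b2²) = 74.260105
base pitch p_b = π·m·cos α = 12.404347
CR = (75.824060 + 74.260105 − 326.947371·sin 23.38988°)/12.404347 = 1.635775
contact ratio ≈ 1.6358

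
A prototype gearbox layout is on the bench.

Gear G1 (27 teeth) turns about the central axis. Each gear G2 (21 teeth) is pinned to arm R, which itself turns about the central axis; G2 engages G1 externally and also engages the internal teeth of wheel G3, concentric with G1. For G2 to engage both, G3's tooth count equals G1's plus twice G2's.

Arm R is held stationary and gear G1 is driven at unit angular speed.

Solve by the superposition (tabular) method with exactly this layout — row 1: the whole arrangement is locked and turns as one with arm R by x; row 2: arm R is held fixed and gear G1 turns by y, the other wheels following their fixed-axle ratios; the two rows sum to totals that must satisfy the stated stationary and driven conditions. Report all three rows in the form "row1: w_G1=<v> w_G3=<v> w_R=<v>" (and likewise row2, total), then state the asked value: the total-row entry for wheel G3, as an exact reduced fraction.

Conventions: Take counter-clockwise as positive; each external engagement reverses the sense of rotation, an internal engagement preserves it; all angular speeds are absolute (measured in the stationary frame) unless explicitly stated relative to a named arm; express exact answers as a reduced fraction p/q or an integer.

row1: w_G1=0 w_G3=0 w_R=0
row2: w_G1=1 w_G3=-9/23 w_R=0
total: w_G1=1 w_G3=-9/23 w_R=0
asked value: -9/23

topology: planetary set — G1 27T / G2 21T / G3 69T, arm = carrier (Willis)
row 1 — lock + rotate with arm: ω_sun = ω_ring = ω_arm = x
row 2 (arm held, sun turns y): ω_ring = −(27/69)·y, ω_arm = 0
boundary: total ω_arm = x = 0 and total ω_sun = x + y = 1  ⇒  y = 1, x = 0
row 2 ring = −(27/69)·1 = -9/23
totals (row 1 + row 2): sun 0 + 1 = 1, ring 0 + (-9/23) = -9/23, arm 0 + 0 = 0
asked cell (total, ring) = -9/23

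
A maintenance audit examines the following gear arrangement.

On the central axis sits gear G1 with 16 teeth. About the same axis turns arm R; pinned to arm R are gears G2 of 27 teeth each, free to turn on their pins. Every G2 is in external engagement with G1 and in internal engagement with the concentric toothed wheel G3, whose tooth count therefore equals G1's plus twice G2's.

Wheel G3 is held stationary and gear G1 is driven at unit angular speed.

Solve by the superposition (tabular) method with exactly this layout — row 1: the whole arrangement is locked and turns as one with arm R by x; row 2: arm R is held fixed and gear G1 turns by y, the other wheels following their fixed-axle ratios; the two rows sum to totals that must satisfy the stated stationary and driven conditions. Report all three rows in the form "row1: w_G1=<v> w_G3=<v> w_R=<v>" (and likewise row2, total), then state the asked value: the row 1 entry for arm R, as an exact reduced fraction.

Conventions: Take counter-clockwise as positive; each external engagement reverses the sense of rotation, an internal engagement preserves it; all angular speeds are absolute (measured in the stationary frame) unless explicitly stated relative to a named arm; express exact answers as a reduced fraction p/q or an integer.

row1: w_G1=8/43 w_G3=8/43 w_R=8/43
row2: w_G1=35/43 w_G3=-8/43 w_R=0
total: w_G1=1 w_G3=0 w_R=8/43
asked value: 8/43

planetary set (16T centre, 27T on arm, 70T internal) — Willis relation
row 1: whole set turns with the arm by x
row 2 — arm fixed, fixed-axis ratios: sun y, ring −(16/70)·y, arm 0
boundary: total ω_ring = x − (16/70)·y = 0 and total ω_sun = x + y = 1  ⇒  y = 35/43, x = 8/43
row 2 ring = −(16/70)·35/43 = -8/43
totals (row 1 + row 2): sun 8/43 + 35/43 = 1, ring 8/43 + (-8/43) = 0, arm 8/43 + 0 = 8/43
asked cell (row1, arm) = 8/43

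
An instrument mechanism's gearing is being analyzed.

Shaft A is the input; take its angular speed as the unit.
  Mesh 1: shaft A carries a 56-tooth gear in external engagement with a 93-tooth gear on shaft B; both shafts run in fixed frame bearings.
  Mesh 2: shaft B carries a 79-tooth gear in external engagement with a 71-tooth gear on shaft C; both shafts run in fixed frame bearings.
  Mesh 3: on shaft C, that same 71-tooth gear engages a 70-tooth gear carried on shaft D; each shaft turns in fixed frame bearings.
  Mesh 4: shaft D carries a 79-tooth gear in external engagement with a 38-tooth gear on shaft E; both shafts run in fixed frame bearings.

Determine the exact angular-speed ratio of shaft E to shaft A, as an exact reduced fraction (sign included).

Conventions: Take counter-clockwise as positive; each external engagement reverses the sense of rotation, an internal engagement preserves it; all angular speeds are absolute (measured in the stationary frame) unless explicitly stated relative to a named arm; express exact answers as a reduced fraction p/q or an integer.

12482/8835

class = fixed-axis compound train [4 meshes; 4 ratios multiply, 4 sense flips]
mesh 1 [56T→93T]: running ratio 56/93, sense −
mesh 2 [79T→71T]: running ratio 4424/6603, sense +
mesh 3 [71T→70T]: running ratio 316/465, sense −
mesh 4 [79T→38T]: running ratio 12482/8835, sense +
ω_out/ω_in = 12482/8835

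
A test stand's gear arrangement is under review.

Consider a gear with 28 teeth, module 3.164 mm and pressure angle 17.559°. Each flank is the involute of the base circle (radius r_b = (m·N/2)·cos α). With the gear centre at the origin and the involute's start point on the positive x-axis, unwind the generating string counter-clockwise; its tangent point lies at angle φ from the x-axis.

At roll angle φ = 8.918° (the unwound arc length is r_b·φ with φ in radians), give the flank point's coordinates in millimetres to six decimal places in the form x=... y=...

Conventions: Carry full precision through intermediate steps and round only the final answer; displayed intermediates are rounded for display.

x=42.740580 y=0.052955

recognized (one wheel, involute flank): single-mesh tooth geometry, m = 3.164, N = 28
pitch radius r_p = m·N/2 = 3.164·28/2 = 44.296000
base radius r_b = r_p·cos α = 44.296000·cos 17.559° = 42.232107
roll angle φ = 8.918° = 0.15564846 rad
x = r_b·(cos φ + φ·sin φ) = 42.740580
y = r_b·(sin φ − φ·cos φ) = 0.052955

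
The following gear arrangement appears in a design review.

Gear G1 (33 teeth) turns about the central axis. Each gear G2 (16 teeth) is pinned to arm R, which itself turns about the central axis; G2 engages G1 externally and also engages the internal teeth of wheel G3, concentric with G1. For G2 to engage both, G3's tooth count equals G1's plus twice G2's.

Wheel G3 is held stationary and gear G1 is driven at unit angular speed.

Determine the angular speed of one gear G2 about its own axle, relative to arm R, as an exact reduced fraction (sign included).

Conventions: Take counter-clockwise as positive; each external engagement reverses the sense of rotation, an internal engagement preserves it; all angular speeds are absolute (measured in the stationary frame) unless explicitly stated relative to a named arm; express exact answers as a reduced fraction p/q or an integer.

-2145/1568

topology: planetary set — G1 33T / G2 16T / G3 65T, arm = carrier (Willis)
ring teeth: 33 + 2·16 = 65
33(ω_sun−ω_arm) = −65(ω_ring−ω_arm),  ω_ring = 0, ω_sun = 1
33(1−ω_arm) = −65(0−ω_arm)  ⇒  98·ω_arm = 33  ⇒  ω_arm = 33/98
sun–planet mesh: 33·(1−33/98) = −16·(ω_p−ω_arm)  ⇒  ω_p−ω_arm = -2145/1568
exact speed ratio = -2145/1568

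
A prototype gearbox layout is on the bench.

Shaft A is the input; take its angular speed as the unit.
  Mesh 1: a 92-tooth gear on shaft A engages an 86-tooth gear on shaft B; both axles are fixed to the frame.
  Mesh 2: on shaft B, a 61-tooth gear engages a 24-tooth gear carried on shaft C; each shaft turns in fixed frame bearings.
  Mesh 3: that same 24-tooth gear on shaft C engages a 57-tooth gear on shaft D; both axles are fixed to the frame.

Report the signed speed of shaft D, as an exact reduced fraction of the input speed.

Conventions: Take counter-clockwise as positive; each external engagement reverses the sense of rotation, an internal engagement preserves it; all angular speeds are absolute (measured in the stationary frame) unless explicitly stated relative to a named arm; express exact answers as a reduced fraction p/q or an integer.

-2806/2451

3-mesh fixed-axis compound train (all bearings frame-fixed)
mesh 1 [92T→86T]: |ω|/ω_in = 1×92/86 = 46/43, sense flips to −
mesh 2 [61T→24T]: |ω|/ω_in = (46/43)×61/24 = 1403/516, sense flips to +
mesh 3 [24T→57T]: |ω|/ω_in = (1403/516)×24/57 = 2806/2451, sense flips to −
signed output speed (× input speed) = -2806/2451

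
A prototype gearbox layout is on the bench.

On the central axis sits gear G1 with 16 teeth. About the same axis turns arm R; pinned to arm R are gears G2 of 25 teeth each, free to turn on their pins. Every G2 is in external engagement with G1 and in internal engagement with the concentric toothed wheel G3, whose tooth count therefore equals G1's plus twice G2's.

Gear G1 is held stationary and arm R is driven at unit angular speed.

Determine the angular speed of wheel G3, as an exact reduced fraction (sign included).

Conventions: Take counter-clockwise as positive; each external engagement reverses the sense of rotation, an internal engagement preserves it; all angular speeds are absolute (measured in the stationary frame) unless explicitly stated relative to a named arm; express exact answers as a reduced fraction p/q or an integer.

41/33

topology: planetary set — G1 16T / G2 25T / G3 66T, arm = carrier (Willis)
ring teeth: 16 + 2·25 = 66
16(ω_sun−ω_arm) = −66(ω_ring−ω_arm),  ω_sun = 0, ω_arm = 1
ω_ring = 1 − (16/66)(0−1) = 41/33
exact speed ratio = 41/33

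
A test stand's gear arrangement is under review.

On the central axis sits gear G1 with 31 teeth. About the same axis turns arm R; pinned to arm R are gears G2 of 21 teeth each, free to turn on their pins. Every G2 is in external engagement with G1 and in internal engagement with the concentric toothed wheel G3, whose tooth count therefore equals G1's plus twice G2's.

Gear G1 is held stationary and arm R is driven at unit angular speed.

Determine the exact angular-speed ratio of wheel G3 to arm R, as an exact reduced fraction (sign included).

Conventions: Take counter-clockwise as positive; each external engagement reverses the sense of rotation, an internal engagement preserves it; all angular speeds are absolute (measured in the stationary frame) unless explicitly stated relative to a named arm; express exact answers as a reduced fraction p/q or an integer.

topology: planetary set — G1 31T / G2 21T / G3 73T, arm = carrier (Willis)
ring teeth: 31 + 2·21 = 73
31(ω_sun−ω_arm) = −73(ω_ring−ω_arm),  ω_sun = 0, ω_arm = 1
ω_ring = 1 − (31/73)(0−1) = 104/73
ω_out/ω_in = 104/73

104/73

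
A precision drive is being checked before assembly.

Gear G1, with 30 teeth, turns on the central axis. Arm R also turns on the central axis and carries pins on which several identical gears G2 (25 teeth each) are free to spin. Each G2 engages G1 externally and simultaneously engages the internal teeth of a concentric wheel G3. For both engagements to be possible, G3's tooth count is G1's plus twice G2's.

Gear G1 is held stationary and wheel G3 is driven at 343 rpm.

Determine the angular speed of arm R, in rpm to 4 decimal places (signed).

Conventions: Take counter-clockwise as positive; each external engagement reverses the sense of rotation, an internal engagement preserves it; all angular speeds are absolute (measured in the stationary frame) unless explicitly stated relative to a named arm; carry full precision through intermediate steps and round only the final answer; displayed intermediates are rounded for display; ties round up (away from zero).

+249.4545 rpm

topology: planetary set — G1 30T / G2 25T / G3 80T, arm = carrier (Willis)
normalise by the input: solve with ω_ring = 1, then scale by 343 rpm
ring teeth: 30 + 2·25 = 80
30(ω_sun−ω_arm) = −80(ω_ring−ω_arm),  ω_sun = 0, ω_ring = 1
30(0−ω_arm) = −80(1−ω_arm)  ⇒  110·ω_arm = 80  ⇒  ω_arm = 8/11
scale: ω_arm = 8/11 × 343 rpm = +249.4545 rpm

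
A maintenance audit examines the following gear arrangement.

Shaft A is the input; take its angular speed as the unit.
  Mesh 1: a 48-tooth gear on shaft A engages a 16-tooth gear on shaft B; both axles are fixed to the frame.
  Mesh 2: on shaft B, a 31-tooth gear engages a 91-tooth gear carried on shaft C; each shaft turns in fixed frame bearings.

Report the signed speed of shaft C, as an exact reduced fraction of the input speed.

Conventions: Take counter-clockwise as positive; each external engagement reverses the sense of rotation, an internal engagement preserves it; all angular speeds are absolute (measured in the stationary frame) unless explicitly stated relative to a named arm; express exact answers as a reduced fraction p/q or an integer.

2-mesh fixed-axis compound train (all bearings frame-fixed)
mesh 1 [48T→16T]: |ω|/ω_in = 1×48/16 = 3, sense flips to −
mesh 2 [31T→91T]: |ω|/ω_in = 3×31/91 = 93/91, sense flips to +
signed output speed (× input speed) = 93/91

93/91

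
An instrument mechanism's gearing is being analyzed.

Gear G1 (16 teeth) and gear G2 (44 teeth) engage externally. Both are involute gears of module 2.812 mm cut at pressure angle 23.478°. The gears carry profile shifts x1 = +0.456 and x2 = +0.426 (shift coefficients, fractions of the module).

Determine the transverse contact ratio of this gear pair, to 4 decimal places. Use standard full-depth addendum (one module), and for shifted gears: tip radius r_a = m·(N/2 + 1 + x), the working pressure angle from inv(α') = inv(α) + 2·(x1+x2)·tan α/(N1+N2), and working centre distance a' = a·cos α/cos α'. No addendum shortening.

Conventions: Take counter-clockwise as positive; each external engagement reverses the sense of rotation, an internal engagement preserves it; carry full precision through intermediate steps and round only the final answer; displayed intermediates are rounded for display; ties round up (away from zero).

recognized (one external pair, fixed centres): single-mesh tooth geometry, m = 2.812, N1 = 16, N2 = 44
base radii: r_b1 = 20.633626, r_b2 = 56.742472
tip radii: r_a1 = 26.590272, r_a2 = 65.873912
inv(α') = inv(23.478°) + 2·(+0.456+0.426)·tan α/(16+44) = 0.03735755  ⇒  α' = 26.79314°
a' = a·cos α / cos α' = 84.3600·cos 23.478°/cos 26.79314° = 86.682328
action lengths: √(r_a1²−r_b1²) = 16.771882, √(r_a2²−r_b2²) = 33.461383
base pitch p_b = π·m·cos α = 8.102806
CR = (16.771882 + 33.461383 − 86.682328·sin 26.79314°)/8.102806 = 1.377229
contact ratio ≈ 1.3772

1.3772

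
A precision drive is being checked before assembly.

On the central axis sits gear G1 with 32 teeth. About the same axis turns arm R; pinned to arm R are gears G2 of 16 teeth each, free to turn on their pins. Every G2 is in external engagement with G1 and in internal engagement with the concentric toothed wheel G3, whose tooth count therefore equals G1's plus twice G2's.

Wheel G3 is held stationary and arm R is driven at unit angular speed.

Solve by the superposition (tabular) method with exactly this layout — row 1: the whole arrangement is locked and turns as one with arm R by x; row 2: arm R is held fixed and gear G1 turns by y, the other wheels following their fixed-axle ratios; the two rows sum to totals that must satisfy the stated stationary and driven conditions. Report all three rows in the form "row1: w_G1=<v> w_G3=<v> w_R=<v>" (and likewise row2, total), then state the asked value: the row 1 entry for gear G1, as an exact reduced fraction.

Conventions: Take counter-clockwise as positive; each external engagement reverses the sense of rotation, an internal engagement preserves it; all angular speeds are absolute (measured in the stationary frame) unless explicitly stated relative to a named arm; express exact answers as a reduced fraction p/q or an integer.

row1: w_G1=1 w_G3=1 w_R=1
row2: w_G1=2 w_G3=-1 w_R=0
total: w_G1=3 w_G3=0 w_R=1
asked value: 1

planetary set (32T centre, 16T on arm, 64T internal) — Willis relation
row 1 — lock + rotate with arm: ω_sun = ω_ring = ω_arm = x
row 2 (arm held, sun turns y): ω_ring = −(32/64)·y, ω_arm = 0
boundary: total ω_ring = x − (32/64)·y = 0 and total ω_arm = x = 1  ⇒  y = 2, x = 1
row 2 ring = −(32/64)·2 = -1
totals (row 1 + row 2): sun 1 + 2 = 3, ring 1 + (-1) = 0, arm 1 + 0 = 1
asked cell (row1, sun) = 1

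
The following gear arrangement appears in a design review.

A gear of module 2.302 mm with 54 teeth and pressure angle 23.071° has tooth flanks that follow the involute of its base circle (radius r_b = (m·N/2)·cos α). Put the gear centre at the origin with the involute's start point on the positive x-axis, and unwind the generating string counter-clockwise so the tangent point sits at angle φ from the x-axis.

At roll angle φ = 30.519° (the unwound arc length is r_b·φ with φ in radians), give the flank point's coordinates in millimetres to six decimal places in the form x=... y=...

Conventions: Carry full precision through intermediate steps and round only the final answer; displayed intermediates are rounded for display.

single-mesh involute tooth geometry (54T wheel at module 2.302)
pitch radius r_p = m·N/2 = 2.302·54/2 = 62.154000
base radius r_b = r_p·cos α = 62.154000·cos 23.071° = 57.182921
roll angle φ = 30.519° = 0.53265703 rad
x = r_b·(cos φ + φ·sin φ) = 64.728600
y = r_b·(sin φ − φ·cos φ) = 2.799727

x=64.728600 y=2.799727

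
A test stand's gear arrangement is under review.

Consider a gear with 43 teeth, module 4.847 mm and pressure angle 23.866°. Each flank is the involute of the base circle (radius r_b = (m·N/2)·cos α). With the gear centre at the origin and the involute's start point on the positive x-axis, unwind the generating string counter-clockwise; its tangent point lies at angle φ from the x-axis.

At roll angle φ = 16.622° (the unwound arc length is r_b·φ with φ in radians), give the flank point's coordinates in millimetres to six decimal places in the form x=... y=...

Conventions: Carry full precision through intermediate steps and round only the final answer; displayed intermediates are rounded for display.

single-mesh involute tooth geometry (43T wheel at module 4.847)
pitch radius r_p = m·N/2 = 4.847·43/2 = 104.210500
base radius r_b = r_p·cos α = 104.210500·cos 23.866° = 95.299899
roll angle φ = 16.622° = 0.29010863 rad
x = r_b·(cos φ + φ·sin φ) = 99.226275
y = r_b·(sin φ − φ·cos φ) = 0.769119

x=99.226275 y=0.769119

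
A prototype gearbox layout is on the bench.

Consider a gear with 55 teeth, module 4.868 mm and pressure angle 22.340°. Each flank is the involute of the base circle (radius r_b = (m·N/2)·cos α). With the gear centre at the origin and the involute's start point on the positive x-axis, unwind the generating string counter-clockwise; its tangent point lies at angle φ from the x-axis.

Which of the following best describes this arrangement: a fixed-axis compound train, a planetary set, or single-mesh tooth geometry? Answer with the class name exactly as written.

topology: single-mesh involute geometry — m = 4.868, N = 55
classification: single-mesh tooth geometry

single-mesh tooth geometry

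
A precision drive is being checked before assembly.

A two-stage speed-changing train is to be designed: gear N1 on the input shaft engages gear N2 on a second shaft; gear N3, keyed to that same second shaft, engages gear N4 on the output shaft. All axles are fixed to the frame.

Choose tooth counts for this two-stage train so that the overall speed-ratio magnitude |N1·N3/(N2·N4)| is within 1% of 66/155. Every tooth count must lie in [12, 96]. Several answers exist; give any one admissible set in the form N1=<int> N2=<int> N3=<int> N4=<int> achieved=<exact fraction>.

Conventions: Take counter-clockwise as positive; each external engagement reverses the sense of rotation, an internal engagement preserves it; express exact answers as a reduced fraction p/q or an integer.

topology: fixed-axis compound train — 2 stages, target 66/155
target = 66/155 in lowest terms: an exact hit needs N1·N3 = k·66 and N2·N4 = k·155 for one integer k, every count in [12, 96]; additionally prefer no 1:1 stage (N1 ≠ N2, N3 ≠ N4)
k = 1…3: no 1:1-free in-range split of k·66 and k·155 into factor pairs; take k = 4
k = 4: N1·N3 = 264 = 12·22, N2·N4 = 620 = 20·31
achieved = 12·22/(20·31) = 66/155; |achieved − target| = 0 ≤ 33/7750 ✓

N1=12 N2=20 N3=22 N4=31 achieved=66/155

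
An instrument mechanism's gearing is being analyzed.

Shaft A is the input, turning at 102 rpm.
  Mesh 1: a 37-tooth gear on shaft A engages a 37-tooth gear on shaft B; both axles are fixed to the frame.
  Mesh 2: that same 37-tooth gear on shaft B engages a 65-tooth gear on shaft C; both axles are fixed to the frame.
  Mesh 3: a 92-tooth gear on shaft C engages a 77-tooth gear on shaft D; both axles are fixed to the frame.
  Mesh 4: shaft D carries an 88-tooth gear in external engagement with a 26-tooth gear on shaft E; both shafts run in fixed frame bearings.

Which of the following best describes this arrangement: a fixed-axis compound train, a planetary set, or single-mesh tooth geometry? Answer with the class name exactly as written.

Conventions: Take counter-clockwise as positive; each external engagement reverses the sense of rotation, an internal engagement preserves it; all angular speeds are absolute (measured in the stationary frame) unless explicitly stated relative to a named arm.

class = fixed-axis compound train [4 meshes; 4 ratios multiply, 4 sense flips]
classification: fixed-axis compound train

fixed-axis compound train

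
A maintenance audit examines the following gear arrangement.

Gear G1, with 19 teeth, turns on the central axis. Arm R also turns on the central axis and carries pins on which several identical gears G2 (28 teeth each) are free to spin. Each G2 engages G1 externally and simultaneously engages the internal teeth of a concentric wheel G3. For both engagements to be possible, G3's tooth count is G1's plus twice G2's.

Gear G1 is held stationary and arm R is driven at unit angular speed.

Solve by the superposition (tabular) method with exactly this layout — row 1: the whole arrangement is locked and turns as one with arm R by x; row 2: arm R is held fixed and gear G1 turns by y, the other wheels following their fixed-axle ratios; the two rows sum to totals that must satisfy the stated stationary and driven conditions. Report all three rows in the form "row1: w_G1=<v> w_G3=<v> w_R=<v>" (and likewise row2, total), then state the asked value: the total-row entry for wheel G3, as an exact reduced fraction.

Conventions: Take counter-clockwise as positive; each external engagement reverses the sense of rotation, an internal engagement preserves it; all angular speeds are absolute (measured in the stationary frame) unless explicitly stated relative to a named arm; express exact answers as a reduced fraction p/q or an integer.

planetary set (19T centre, 28T on arm, 75T internal) — Willis relation
superposition row 1 [locked train]: every member turns x
row 2 — arm fixed, fixed-axis ratios: sun y, ring −(19/75)·y, arm 0
boundary: total ω_sun = x + y = 0 and total ω_arm = x = 1  ⇒  y = -1, x = 1
row 2 ring = −(19/75)·(-1) = 19/75
totals (row 1 + row 2): sun 1 + (-1) = 0, ring 1 + 19/75 = 94/75, arm 1 + 0 = 1
asked cell (total, ring) = 94/75

row1: w_G1=1 w_G3=1 w_R=1
row2: w_G1=-1 w_G3=19/75 w_R=0
total: w_G1=0 w_G3=94/75 w_R=1
asked value: 94/75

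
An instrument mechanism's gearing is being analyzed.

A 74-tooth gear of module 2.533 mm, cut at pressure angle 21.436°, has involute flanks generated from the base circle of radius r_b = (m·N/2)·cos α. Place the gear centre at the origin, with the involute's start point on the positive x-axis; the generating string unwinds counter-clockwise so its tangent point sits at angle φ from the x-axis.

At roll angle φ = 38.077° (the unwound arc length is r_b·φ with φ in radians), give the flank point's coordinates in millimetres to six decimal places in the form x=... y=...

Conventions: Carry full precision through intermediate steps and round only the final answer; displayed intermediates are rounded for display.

topology: single-mesh involute geometry — m = 2.533, N = 74
pitch radius r_p = m·N/2 = 2.533·74/2 = 93.721000
base radius r_b = r_p·cos α = 93.721000·cos 21.436° = 87.237979
roll angle φ = 38.077° = 0.66456902 rad
x = r_b·(cos φ + φ·sin φ) = 104.426967
y = r_b·(sin φ − φ·cos φ) = 8.163968

x=104.426967 y=8.163968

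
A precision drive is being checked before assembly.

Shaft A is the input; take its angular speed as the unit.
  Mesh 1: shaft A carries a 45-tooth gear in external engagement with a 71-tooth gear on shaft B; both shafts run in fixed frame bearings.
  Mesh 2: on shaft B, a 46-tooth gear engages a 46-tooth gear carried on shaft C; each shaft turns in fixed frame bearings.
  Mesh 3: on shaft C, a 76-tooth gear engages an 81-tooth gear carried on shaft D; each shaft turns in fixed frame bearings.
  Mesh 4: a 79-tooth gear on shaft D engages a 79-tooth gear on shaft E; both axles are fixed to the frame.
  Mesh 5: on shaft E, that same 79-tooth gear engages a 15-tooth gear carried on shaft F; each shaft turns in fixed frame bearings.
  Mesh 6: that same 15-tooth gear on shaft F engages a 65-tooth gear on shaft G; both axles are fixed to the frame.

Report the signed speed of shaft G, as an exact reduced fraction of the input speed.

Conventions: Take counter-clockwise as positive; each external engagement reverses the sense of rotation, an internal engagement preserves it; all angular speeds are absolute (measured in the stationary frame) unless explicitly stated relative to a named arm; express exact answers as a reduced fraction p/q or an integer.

6-mesh fixed-axis compound train (all bearings frame-fixed)
mesh 1 [45T→71T]: |ω|/ω_in = 1×45/71 = 45/71, sense flips to −
mesh 2 [46T→46T]: |ω|/ω_in = (45/71)×46/46 = 45/71, sense flips to +
mesh 3 [76T→81T]: |ω|/ω_in = (45/71)×76/81 = 380/639, sense flips to −
mesh 4 [79T→79T]: |ω|/ω_in = (380/639)×79/79 = 380/639, sense flips to +
mesh 5 [79T→15T]: |ω|/ω_in = (380/639)×79/15 = 6004/1917, sense flips to −
mesh 6 [15T→65T]: |ω|/ω_in = (6004/1917)×15/65 = 6004/8307, sense flips to +
signed output speed (× input speed) = 6004/8307

6004/8307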